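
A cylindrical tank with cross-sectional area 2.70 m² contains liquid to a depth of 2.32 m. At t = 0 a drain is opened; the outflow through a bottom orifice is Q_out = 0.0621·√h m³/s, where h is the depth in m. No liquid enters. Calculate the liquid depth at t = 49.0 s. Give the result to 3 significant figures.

A dh/dt = −Q_out = −0.0621 √h.
This is separable: 2 d(√h)/dt = −0.0621/A, so √h = √h₀ − (0.0621/(2A)) t.
√h = √2.32 − 0.0621·49.0/(2·2.70) = 1.5232 − 0.56350 = 0.95965.
h = 0.95965² = 0.92094 m.

0.921 m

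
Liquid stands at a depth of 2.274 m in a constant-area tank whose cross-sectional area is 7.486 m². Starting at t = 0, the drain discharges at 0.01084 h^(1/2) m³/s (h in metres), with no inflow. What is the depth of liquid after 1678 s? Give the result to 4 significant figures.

A dh/dt = −Q_out = −0.01084 √h.
This is separable: 2 d(√h)/dt = −0.01084/A, so √h = √h₀ − (0.01084/(2A)) t.
√h = √2.274 − 0.01084·1678/(2·7.486) = 1.50798 − 1.21490 = 0.293076.
h = 0.293076² = 0.0858937 m.

0.08589 m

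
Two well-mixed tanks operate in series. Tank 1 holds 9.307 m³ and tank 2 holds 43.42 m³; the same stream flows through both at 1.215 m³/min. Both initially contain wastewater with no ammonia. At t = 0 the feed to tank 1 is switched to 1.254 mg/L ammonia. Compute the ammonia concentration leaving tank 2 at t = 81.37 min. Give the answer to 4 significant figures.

1.090 mg/L

Time constants: τᵢ = Vᵢ/Q for each well-mixed tank.
τ₁ = 9.307/1.215 = 7.66008 min; τ₂ = 43.42/1.215 = 35.7366 min.
Tank 1: C₁ = C_in(1 − e^(−t/τ₁)). Tank 2 (τ₁ ≠ τ₂): C₂ = C_in[1 − (τ₁ e^(−t/τ₁) − τ₂ e^(−t/τ₂))/(τ₁ − τ₂)].
At t = 81.37: e^(−t/τ₁) = 2.43592e-05, e^(−t/τ₂) = 0.102598.
C₂ = 1.254·[1 − (7.66008·2.43592e-05 − 35.7366·0.102598)/(-28.0765)] = 1.254·0.869417 = 1.09025 mg/L.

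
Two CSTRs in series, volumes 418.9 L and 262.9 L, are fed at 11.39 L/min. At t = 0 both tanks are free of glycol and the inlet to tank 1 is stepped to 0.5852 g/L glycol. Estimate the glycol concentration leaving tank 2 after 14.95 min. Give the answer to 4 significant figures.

0.05470 g/L

Species balance on tank i: dCᵢ/dt = (Cᵢ₋₁ − Cᵢ)/τᵢ with τᵢ = Vᵢ/Q.
τ₁ = 418.9/11.39 = 36.7779 min; τ₂ = 262.9/11.39 = 23.0817 min.
Tank 1: C₁ = C_in(1 − e^(−t/τ₁)). Tank 2 (τ₁ ≠ τ₂): C₂ = C_in[1 − (τ₁ e^(−t/τ₁) − τ₂ e^(−t/τ₂))/(τ₁ − τ₂)].
At t = 14.95: e^(−t/τ₁) = 0.665981, e^(−t/τ₂) = 0.523248.
C₂ = 0.5852·[1 − (36.7779·0.665981 − 23.0817·0.523248)/(13.6962)] = 0.5852·0.0934769 = 0.0547027 g/L.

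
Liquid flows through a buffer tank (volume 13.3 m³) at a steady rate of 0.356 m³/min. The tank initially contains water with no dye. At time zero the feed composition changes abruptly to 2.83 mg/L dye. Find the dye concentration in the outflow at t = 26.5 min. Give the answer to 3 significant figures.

1.44 mg/L

Mass balance on the solute (V constant): V dC/dt = Q(C_in − C).
Rewrite as dC/dt + C/τ = C_in/τ, τ = V/Q = 37.360 min.
Solution: C(t) = C_in + (C₀ − C_in) e^(−t/τ).
C(26.5) = 2.83 + (0 − 2.83)·e^(−26.5/37.360) = 2.83 + (-2.8300)·0.49198 = 1.4377 mg/L.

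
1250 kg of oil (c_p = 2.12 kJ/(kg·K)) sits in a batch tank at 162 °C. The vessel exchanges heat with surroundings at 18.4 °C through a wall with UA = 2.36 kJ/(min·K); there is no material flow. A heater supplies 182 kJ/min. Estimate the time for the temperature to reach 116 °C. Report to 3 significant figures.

Lumped-capacitance energy balance: M c_p dT/dt = UA(T_amb − T) + Q̇.
τ = M c_p/UA = 1122.9 min; T_ss = T_amb + Q̇/UA = 18.4 + 182/2.36 = 95.519 °C.
T(t) = T_ss + (T₀ − T_ss)e^(−t/τ); set T = 116:
t = −τ ln[(T − T_ss)/(T₀ − T_ss)] = −1122.9 · ln(0.30808) = 1322.1 min.

1320 min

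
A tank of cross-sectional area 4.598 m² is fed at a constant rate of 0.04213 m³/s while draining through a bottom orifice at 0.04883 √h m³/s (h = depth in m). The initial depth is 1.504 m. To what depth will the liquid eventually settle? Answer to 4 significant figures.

0.7444 m

Volume balance on the tank: A dh/dt = Q_in − 0.04883 √h. At steady state dh/dt = 0:
Q_in = 0.04883 √h_ss ⇒ √h_ss = 0.04213/0.04883 = 0.862789.
h_ss = 0.862789² = 0.744405 m. (Since h₀ = 1.504 m > h_ss, the level will fall toward this value.)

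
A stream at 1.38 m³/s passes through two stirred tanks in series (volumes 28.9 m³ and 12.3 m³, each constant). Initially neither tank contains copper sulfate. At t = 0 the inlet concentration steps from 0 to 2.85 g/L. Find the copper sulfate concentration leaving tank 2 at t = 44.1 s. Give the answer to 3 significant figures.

2.26 g/L

Each tank obeys Vᵢ dCᵢ/dt = Q(Cᵢ₋₁ − Cᵢ), so τᵢ = Vᵢ/Q.
τ₁ = 28.9/1.38 = 20.942 s; τ₂ = 12.3/1.38 = 8.9130 s.
Solving the cascade with C₁(0)=C₂(0)=0 gives C₂(t) = C_in[1 − (τ₁ e^(−t/τ₁) − τ₂ e^(−t/τ₂))/(τ₁ − τ₂)].
At t = 44.1: e^(−t/τ₁) = 0.12175, e^(−t/τ₂) = 0.0070990.
C₂ = 2.85·[1 − (20.942·0.12175 − 8.9130·0.0070990)/(12.029)] = 2.85·0.79330 = 2.2609 g/L.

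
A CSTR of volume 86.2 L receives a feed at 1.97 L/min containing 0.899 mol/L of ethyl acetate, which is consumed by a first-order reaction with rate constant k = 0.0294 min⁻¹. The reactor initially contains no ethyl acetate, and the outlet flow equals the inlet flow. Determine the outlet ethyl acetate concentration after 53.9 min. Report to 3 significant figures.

Accumulation = in − out − consumed: V dC/dt = Q C_in − Q C − k V C.
dC/dt = (Q/V) C_in − (Q/V + k) C; effective rate a = Q/V + k = 0.022854 + 0.0294 = 0.052254 min⁻¹.
C_ss = Q C_in/(Q + kV) = 0.39319 mol/L; C(t) = C_ss + (C₀ − C_ss) e^(−a t).
C(53.9) = 0.39319 + (-0.39319)·e^(−0.052254·53.9) = 0.39319 + (-0.39319)·0.059816 = 0.36967 mol/L.

0.370 mol/L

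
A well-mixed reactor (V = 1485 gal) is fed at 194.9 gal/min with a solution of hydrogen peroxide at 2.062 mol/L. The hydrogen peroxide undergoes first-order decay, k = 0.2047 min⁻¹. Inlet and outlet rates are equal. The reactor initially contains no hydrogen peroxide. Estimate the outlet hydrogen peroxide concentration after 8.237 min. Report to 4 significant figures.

V dC/dt = Q(C_in − C) − k V C.
dC/dt = (Q/V) C_in − (Q/V + k) C; effective rate a = Q/V + k = 0.131246 + 0.2047 = 0.335946 min⁻¹.
C_ss = Q C_in/(Q + kV) = 0.805573 mol/L; C(t) = C_ss + (C₀ − C_ss) e^(−a t).
C(8.237) = 0.805573 + (-0.805573)·e^(−0.335946·8.237) = 0.805573 + (-0.805573)·0.0628386 = 0.754952 mol/L.

0.7550 mol/L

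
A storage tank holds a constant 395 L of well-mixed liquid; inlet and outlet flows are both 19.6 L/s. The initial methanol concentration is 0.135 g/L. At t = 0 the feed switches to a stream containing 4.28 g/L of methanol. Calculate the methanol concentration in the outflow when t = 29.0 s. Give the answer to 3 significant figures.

Transient balance on the dissolved component: V dC/dt = Q(C_in − C).
Rewrite as dC/dt + C/τ = C_in/τ, τ = V/Q = 20.153 s.
Solution: C(t) = C_in + (C₀ − C_in) e^(−t/τ).
C(29.0) = 4.28 + (0.135 − 4.28)·e^(−29.0/20.153) = 4.28 + (-4.1450)·0.23717 = 3.2969 g/L.

3.30 g/L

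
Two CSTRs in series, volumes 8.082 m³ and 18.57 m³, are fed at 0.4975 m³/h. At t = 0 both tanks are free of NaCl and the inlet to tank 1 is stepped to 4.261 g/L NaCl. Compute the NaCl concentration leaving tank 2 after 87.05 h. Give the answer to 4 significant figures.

3.544 g/L

Species balance on tank i: dCᵢ/dt = (Cᵢ₋₁ − Cᵢ)/τᵢ with τᵢ = Vᵢ/Q.
τ₁ = 8.082/0.4975 = 16.2452 h; τ₂ = 18.57/0.4975 = 37.3266 h.
Solving the cascade with C₁(0)=C₂(0)=0 gives C₂(t) = C_in[1 − (τ₁ e^(−t/τ₁) − τ₂ e^(−t/τ₂))/(τ₁ − τ₂)].
At t = 87.05: e^(−t/τ₁) = 0.00470798, e^(−t/τ₂) = 0.0970902.
C₂ = 4.261·[1 − (16.2452·0.00470798 − 37.3266·0.0970902)/(-21.0814)] = 4.261·0.831721 = 3.54396 g/L.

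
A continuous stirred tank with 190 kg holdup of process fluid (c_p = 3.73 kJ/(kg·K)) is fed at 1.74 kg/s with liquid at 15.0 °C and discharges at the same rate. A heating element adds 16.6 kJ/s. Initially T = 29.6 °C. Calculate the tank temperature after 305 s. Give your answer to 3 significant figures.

18.3 °C

M c_p dT/dt = ṁ c_p (T_in − T) + Q̇.
Rearrange: dT/dt = (T_ss − T)/τ with τ = M/ṁ = 109.20 s and T_ss = T_in + Q̇/(ṁ c_p) = 17.558 °C.
Solution: T(t) = T_ss + (T₀ − T_ss) e^(−t/τ).
T(305) = 17.558 + (12.042)·e^(−305/109.20) = 17.558 + (12.042)·0.061228 = 18.295 °C.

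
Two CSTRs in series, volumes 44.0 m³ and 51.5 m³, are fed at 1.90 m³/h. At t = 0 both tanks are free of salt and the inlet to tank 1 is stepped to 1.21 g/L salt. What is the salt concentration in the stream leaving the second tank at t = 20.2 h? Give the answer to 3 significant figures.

Time constants: τᵢ = Vᵢ/Q for each well-mixed tank.
τ₁ = 44.0/1.90 = 23.158 h; τ₂ = 51.5/1.90 = 27.105 h.
Tank 1: C₁ = C_in(1 − e^(−t/τ₁)). Tank 2 (τ₁ ≠ τ₂): C₂ = C_in[1 − (τ₁ e^(−t/τ₁) − τ₂ e^(−t/τ₂))/(τ₁ − τ₂)].
At t = 20.2: e^(−t/τ₁) = 0.41800, e^(−t/τ₂) = 0.47462.
C₂ = 1.21·[1 − (23.158·0.41800 − 27.105·0.47462)/(-3.9474)] = 1.21·0.19322 = 0.23379 g/L.

0.234 g/L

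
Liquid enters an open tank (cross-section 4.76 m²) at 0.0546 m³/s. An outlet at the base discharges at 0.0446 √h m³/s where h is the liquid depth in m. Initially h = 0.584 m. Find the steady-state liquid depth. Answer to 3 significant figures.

A dh/dt = Q_in − 0.0446 √h. Steady state requires inflow = outflow:
Q_in = 0.0446 √h_ss ⇒ √h_ss = 0.0546/0.0446 = 1.2242.
h_ss = 1.2242² = 1.4987 m. (Since h₀ = 0.584 m < h_ss, the level will rise toward this value.)

1.50 m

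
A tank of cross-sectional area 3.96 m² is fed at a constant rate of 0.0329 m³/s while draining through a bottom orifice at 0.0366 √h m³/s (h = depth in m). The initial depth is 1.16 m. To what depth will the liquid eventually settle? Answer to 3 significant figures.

Level balance: A dh/dt = 0.0329 − 0.0366 √h. Setting dh/dt = 0:
Q_in = 0.0366 √h_ss ⇒ √h_ss = 0.0329/0.0366 = 0.89891.
h_ss = 0.89891² = 0.80803 m. (Since h₀ = 1.16 m > h_ss, the level will fall toward this value.)

0.808 m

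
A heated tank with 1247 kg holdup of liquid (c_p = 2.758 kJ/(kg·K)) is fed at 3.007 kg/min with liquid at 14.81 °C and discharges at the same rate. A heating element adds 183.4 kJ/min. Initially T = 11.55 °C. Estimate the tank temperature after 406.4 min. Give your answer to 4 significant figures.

27.40 °C

M c_p dT/dt = ṁ c_p (T_in − T) + Q̇.
τ = M/ṁ = 414.699 min; T_ss = T_in + Q̇/(ṁ c_p) = 14.81 + 183.4/(3.007·2.758) = 36.9242 °C.
This is linear first-order; T(t) = T_ss + (T₀ − T_ss) e^(−t/τ).
T(406.4) = 36.9242 + (-25.3742)·e^(−406.4/414.699) = 36.9242 + (-25.3742)·0.375316 = 27.4009 °C.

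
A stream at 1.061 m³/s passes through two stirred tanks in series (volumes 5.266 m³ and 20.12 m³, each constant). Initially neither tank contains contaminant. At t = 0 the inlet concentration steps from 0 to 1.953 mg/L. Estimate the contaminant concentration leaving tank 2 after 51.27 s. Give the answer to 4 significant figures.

Species balance on tank i: dCᵢ/dt = (Cᵢ₋₁ − Cᵢ)/τᵢ with τᵢ = Vᵢ/Q.
τ₁ = 5.266/1.061 = 4.96324 s; τ₂ = 20.12/1.061 = 18.9632 s.
Solving the cascade with C₁(0)=C₂(0)=0 gives C₂(t) = C_in[1 − (τ₁ e^(−t/τ₁) − τ₂ e^(−t/τ₂))/(τ₁ − τ₂)].
At t = 51.27: e^(−t/τ₁) = 3.26410e-05, e^(−t/τ₂) = 0.0669606.
C₂ = 1.953·[1 − (4.96324·3.26410e-05 − 18.9632·0.0669606)/(-14.0000)] = 1.953·0.909312 = 1.77589 mg/L.

1.776 mg/L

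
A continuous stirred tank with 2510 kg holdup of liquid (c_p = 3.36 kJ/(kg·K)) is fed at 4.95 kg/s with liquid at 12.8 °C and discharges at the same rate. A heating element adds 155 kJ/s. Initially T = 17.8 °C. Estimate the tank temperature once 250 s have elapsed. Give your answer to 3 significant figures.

M c_p dT/dt = ṁ c_p (T_in − T) + Q̇.
τ = M/ṁ = 507.07 s; T_ss = T_in + Q̇/(ṁ c_p) = 12.8 + 155/(4.95·3.36) = 22.119 °C.
Integrating: T(t) = T_ss + (T₀ − T_ss) e^(−t/τ).
T(250) = 22.119 + (-4.3194)·e^(−250/507.07) = 22.119 + (-4.3194)·0.61077 = 19.481 °C.

19.5 °C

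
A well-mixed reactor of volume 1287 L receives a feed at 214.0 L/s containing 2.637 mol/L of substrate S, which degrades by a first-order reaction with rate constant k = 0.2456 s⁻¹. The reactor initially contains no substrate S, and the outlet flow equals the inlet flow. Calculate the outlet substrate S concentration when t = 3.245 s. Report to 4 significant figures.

Species balance: V dC/dt = Q C_in − Q C − k V C.
dC/dt = (Q/V) C_in − (Q/V + k) C; effective rate a = Q/V + k = 0.166278 + 0.2456 = 0.411878 s⁻¹.
C_ss = Q C_in/(Q + kV) = 1.06458 mol/L; C(t) = C_ss + (C₀ − C_ss) e^(−a t).
C(3.245) = 1.06458 + (-1.06458)·e^(−0.411878·3.245) = 1.06458 + (-1.06458)·0.262752 = 0.784856 mol/L.

0.7849 mol/L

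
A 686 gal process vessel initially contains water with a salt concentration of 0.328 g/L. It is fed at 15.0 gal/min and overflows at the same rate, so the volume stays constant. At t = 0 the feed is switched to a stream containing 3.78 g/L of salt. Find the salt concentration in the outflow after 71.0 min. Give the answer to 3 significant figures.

3.05 g/L

Unsteady species balance (constant V, well mixed): V dC/dt = Q(C_in − C).
Time constant τ = V/Q = 686/15.0 = 45.733 min.
Solution: C(t) = C_in + (C₀ − C_in) e^(−t/τ).
C(71.0) = 3.78 + (0.328 − 3.78)·e^(−71.0/45.733) = 3.78 + (-3.4520)·0.21172 = 3.0491 g/L.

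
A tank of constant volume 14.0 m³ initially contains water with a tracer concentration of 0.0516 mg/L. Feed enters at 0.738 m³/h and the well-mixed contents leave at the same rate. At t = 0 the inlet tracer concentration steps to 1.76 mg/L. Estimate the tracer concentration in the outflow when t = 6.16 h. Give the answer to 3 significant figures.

0.525 mg/L

Mass balance on the solute (V constant): V dC/dt = Q(C_in − C).
Rewrite as dC/dt + C/τ = C_in/τ, τ = V/Q = 18.970 h.
This is linear first-order; C(t) = C_in + (C₀ − C_in) e^(−t/τ).
C(6.16) = 1.76 + (0.0516 − 1.76)·e^(−6.16/18.970) = 1.76 + (-1.7084)·0.72273 = 0.52529 mg/L.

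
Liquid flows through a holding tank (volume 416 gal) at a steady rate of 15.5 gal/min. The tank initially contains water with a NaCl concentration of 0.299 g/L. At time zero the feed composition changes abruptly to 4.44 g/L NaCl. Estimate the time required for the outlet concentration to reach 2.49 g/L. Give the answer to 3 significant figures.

20.2 min

Species balance on the tank: V dC/dt = Q(C_in − C), so τ = V/Q = 26.839 min.
C(t) = C_in + (C₀ − C_in) e^(−t/τ). Set C = 2.49 and solve for t:
e^(−t/τ) = (C − C_in)/(C₀ − C_in) = (2.49 − 4.44)/(0.299 − 4.44) = 0.47090
t = −τ ln(…) = 26.839 × 0.75311 = 20.212 min.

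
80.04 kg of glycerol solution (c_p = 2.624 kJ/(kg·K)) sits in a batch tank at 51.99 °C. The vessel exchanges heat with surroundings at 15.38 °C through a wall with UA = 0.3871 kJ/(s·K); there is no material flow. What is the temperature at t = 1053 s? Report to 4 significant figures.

Heat balance on the well-mixed liquid: M c_p dT/dt = −UA(T − T_amb).
dT/dt = (T_ss − T)/τ with T_ss = T_amb = 15.3800 °C, τ = M c_p/UA = 80.04·2.624/0.3871 = 542.560 s.
This is linear first-order; T(t) = T_ss + (T₀ − T_ss) e^(−t/τ).
T(1053) = 15.3800 + (36.6100)·0.143589 = 20.6368 °C.

20.64 °C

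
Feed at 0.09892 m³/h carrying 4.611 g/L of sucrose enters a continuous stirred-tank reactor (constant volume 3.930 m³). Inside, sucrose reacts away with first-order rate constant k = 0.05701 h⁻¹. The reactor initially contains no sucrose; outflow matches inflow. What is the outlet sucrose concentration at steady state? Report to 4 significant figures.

1.412 g/L

Accumulation = in − out − consumed: V dC/dt = Q C_in − Q C − k V C.
At steady state: 0 = Q C_in − (Q + kV) C_ss, so C_ss = Q C_in/(Q + kV).
C_ss = 0.09892·4.611/(0.09892 + 0.05701·3.930) = 0.456120/0.322969 = 1.41227 g/L.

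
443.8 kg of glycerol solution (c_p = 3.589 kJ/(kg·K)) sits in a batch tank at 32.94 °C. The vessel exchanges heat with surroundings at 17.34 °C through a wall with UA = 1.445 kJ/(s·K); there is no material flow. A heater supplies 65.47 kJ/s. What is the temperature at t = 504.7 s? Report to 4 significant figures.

43.85 °C

Lumped-capacitance energy balance: M c_p dT/dt = UA(T_amb − T) + Q̇.
dT/dt = (T_ss − T)/τ with T_ss = T_amb + Q̇/UA = 17.34 + 65.47/1.445 = 62.6480 °C, τ = M c_p/UA = 443.8·3.589/1.445 = 1102.28 s.
Integrating: T(t) = T_ss + (T₀ − T_ss) e^(−t/τ).
T(504.7) = 62.6480 + (-29.7080)·0.632631 = 43.8538 °C.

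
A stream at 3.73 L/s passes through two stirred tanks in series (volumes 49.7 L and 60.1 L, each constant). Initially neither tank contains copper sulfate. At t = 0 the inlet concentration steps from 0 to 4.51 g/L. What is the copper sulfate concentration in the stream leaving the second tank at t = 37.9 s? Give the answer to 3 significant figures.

Species balance on tank i: dCᵢ/dt = (Cᵢ₋₁ − Cᵢ)/τᵢ with τᵢ = Vᵢ/Q.
τ₁ = 49.7/3.73 = 13.324 s; τ₂ = 60.1/3.73 = 16.113 s.
Solving the cascade with C₁(0)=C₂(0)=0 gives C₂(t) = C_in[1 − (τ₁ e^(−t/τ₁) − τ₂ e^(−t/τ₂))/(τ₁ − τ₂)].
At t = 37.9: e^(−t/τ₁) = 0.058169, e^(−t/τ₂) = 0.095160.
C₂ = 4.51·[1 − (13.324·0.058169 − 16.113·0.095160)/(-2.7882)] = 4.51·0.72807 = 3.2836 g/L.

3.28 g/L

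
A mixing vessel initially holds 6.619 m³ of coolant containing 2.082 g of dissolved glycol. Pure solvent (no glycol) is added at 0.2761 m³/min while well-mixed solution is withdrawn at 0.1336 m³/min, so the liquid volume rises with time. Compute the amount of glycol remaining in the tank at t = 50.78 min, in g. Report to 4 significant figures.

1.042 g

Total volume: dV/dt = Q_in − Q_out = 0.142500 m³/min, so V(t) = 6.619 + 0.142500 t and V(50.78) = 13.8552 m³.
Species balance (pure solvent in): dm/dt = −Q_out · m/V(t).
dm/m = −Q_out dt/(V₀ + 0.142500 t); integrating gives ln(m/m₀) = −(Q_out/(Q_in−Q_out)) ln(V/V₀).
m = m₀ (V₀/V)^(Q_out/(Q_in−Q_out)) = 2.082 × (6.619/13.8552)^(0.937544) = 1.04160 g.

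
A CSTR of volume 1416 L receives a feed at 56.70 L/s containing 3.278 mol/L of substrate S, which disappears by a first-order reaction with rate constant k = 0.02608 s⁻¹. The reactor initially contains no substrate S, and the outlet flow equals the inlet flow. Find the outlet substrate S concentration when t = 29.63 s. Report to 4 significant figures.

Accumulation = in − out − consumed: V dC/dt = Q C_in − Q C − k V C.
This is linear with rate a = Q/V + k = 0.0661224 s⁻¹.
C_ss = Q C_in/(Q + kV) = 1.98509 mol/L; C(t) = C_ss + (C₀ − C_ss) e^(−a t).
C(29.63) = 1.98509 + (-1.98509)·e^(−0.0661224·29.63) = 1.98509 + (-1.98509)·0.140970 = 1.70525 mol/L.

1.705 mol/L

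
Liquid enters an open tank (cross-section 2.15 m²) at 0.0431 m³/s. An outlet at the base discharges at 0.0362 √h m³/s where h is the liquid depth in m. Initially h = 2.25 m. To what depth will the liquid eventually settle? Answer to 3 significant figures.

1.42 m

Level balance: A dh/dt = 0.0431 − 0.0362 √h. Setting dh/dt = 0:
Q_in = 0.0362 √h_ss ⇒ √h_ss = 0.0431/0.0362 = 1.1906.
h_ss = 1.1906² = 1.4175 m. (Since h₀ = 2.25 m > h_ss, the level will fall toward this value.)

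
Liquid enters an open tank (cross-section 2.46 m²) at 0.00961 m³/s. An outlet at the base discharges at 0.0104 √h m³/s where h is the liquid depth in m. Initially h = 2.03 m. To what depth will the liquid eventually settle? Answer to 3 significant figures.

Level balance: A dh/dt = 0.00961 − 0.0104 √h. Setting dh/dt = 0:
Q_in = 0.0104 √h_ss ⇒ √h_ss = 0.00961/0.0104 = 0.92404.
h_ss = 0.92404² = 0.85385 m. (Since h₀ = 2.03 m > h_ss, the level will fall toward this value.)

0.854 m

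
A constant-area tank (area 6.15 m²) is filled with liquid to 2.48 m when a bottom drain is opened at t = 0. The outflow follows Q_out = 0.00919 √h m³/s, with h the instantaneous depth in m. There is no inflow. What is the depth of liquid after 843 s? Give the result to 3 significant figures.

With no inflow, A dh/dt = −0.00919 √h.
Separate and integrate: 2(√h − √h₀) = −(0.00919/A) t.
√h = √2.48 − 0.00919·843/(2·6.15) = 1.5748 − 0.62985 = 0.94495.
h = 0.94495² = 0.89293 m.

0.893 m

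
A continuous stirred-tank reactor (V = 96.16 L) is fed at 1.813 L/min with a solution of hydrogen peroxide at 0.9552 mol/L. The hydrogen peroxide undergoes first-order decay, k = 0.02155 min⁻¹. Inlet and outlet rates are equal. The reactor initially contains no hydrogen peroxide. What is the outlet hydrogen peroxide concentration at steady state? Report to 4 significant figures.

0.4457 mol/L

V dC/dt = Q(C_in − C) − k V C.
At steady state: 0 = Q C_in − (Q + kV) C_ss, so C_ss = Q C_in/(Q + kV).
C_ss = 1.813·0.9552/(1.813 + 0.02155·96.16) = 1.73178/3.88525 = 0.445732 mol/L.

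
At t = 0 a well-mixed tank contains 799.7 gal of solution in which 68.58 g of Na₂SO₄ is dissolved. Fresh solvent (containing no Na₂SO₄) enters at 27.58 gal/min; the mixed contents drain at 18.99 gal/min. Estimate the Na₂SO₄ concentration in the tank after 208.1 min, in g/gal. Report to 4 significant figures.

0.001977 g/gal

Let m(t) be the amount of Na₂SO₄. Volume: V(t) = V₀ + (Q_in − Q_out) t = 799.7 + 8.59000 t; V(208.1) = 2587.28 gal.
No Na₂SO₄ enters, so dm/dt = −Q_out · (m/V).
dm/m = −Q_out dt/(V₀ + 8.59000 t); integrating gives ln(m/m₀) = −(Q_out/(Q_in−Q_out)) ln(V/V₀).
m = m₀ (V₀/V)^(Q_out/(Q_in−Q_out)) = 68.58 × (799.7/2587.28)^(2.21071) = 5.11588 g.
C = m/V = 5.11588/2587.28 = 0.00197732 g/gal.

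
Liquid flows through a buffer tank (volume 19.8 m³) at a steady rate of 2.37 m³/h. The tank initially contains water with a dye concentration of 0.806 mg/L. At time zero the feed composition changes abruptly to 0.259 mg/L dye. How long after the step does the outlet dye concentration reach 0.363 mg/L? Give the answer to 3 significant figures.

Species balance: V dC/dt = Q(C_in − C) ⇒ τ = V/Q = 8.3544 h.
C(t) = C_in + (C₀ − C_in) e^(−t/τ). Set C = 0.363 and solve for t:
e^(−t/τ) = (C − C_in)/(C₀ − C_in) = (0.363 − 0.259)/(0.806 − 0.259) = 0.19013
t = −τ ln(…) = 8.3544 × 1.6601 = 13.869 h.

13.9 h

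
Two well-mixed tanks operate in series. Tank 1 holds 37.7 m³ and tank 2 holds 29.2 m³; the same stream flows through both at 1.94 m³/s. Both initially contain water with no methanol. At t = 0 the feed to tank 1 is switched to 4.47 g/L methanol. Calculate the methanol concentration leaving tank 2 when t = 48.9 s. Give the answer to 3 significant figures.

Time constants: τᵢ = Vᵢ/Q for each well-mixed tank.
τ₁ = 37.7/1.94 = 19.433 s; τ₂ = 29.2/1.94 = 15.052 s.
Solving the cascade with C₁(0)=C₂(0)=0 gives C₂(t) = C_in[1 − (τ₁ e^(−t/τ₁) − τ₂ e^(−t/τ₂))/(τ₁ − τ₂)].
At t = 48.9: e^(−t/τ₁) = 0.080755, e^(−t/τ₂) = 0.038819.
C₂ = 4.47·[1 − (19.433·0.080755 − 15.052·0.038819)/(4.3814)] = 4.47·0.77519 = 3.4651 g/L.

3.47 g/L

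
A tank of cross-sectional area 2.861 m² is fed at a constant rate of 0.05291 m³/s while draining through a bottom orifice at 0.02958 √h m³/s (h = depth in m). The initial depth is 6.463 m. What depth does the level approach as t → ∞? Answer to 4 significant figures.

A dh/dt = Q_in − 0.02958 √h. Steady state requires inflow = outflow:
Q_in = 0.02958 √h_ss ⇒ √h_ss = 0.05291/0.02958 = 1.78871.
h_ss = 1.78871² = 3.19948 m. (Since h₀ = 6.463 m > h_ss, the level will fall toward this value.)

3.199 m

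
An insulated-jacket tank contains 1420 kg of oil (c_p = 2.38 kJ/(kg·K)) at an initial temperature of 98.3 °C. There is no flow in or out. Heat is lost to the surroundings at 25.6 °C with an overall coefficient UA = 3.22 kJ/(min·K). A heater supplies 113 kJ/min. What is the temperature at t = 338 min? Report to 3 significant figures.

M c_p dT/dt = −UA(T − T_amb) + Q̇.
dT/dt = (T_ss − T)/τ with T_ss = T_amb + Q̇/UA = 25.6 + 113/3.22 = 60.693 °C, τ = M c_p/UA = 1420·2.38/3.22 = 1049.6 min.
Solution: T(t) = T_ss + (T₀ − T_ss) e^(−t/τ).
T(338) = 60.693 + (37.607)·0.72467 = 87.946 °C.

87.9 °C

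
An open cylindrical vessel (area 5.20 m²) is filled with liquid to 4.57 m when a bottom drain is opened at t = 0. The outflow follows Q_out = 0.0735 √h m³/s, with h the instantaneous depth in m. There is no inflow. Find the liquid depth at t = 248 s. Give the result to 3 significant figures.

With no inflow, A dh/dt = −0.0735 √h.
∫ h^(−1/2) dh = −(0.0735/A) ∫ dt, giving 2√h = 2√h₀ − (0.0735/A) t.
√h = √4.57 − 0.0735·248/(2·5.20) = 2.1378 − 1.7527 = 0.38506.
h = 0.38506² = 0.14827 m.

0.148 m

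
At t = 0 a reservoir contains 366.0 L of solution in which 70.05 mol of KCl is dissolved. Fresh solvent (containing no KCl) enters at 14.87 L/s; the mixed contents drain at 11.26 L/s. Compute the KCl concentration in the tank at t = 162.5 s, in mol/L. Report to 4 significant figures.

Let m(t) be the amount of KCl. Volume: V(t) = V₀ + (Q_in − Q_out) t = 366.0 + 3.61000 t; V(162.5) = 952.625 L.
No KCl enters, so dm/dt = −Q_out · (m/V).
Separate: dm/m = −Q_out dt/V(t) ⇒ ln(m/m₀) = −(Q_out/(Q_in−Q_out)) ln(V/V₀).
m = m₀ (V₀/V)^(Q_out/(Q_in−Q_out)) = 70.05 × (366.0/952.625)^(3.11911) = 3.54487 mol.
C = m/V = 3.54487/952.625 = 0.00372116 mol/L.

0.003721 mol/L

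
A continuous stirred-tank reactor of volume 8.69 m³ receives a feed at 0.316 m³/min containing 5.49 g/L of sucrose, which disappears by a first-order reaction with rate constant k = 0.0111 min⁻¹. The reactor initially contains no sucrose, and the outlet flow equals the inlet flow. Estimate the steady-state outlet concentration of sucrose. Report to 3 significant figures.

Accumulation = in − out − consumed: V dC/dt = Q C_in − Q C − k V C.
At steady state: 0 = Q C_in − (Q + kV) C_ss, so C_ss = Q C_in/(Q + kV).
C_ss = 0.316·5.49/(0.316 + 0.0111·8.69) = 1.7348/0.41246 = 4.2061 g/L.

4.21 g/L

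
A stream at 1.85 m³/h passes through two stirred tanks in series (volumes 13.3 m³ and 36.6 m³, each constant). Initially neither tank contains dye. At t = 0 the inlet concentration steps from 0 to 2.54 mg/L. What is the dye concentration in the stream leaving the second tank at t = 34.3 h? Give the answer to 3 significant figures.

Time constants: τᵢ = Vᵢ/Q for each well-mixed tank.
τ₁ = 13.3/1.85 = 7.1892 h; τ₂ = 36.6/1.85 = 19.784 h.
Tank 1: C₁ = C_in(1 − e^(−t/τ₁)). Tank 2 (τ₁ ≠ τ₂): C₂ = C_in[1 − (τ₁ e^(−t/τ₁) − τ₂ e^(−t/τ₂))/(τ₁ − τ₂)].
At t = 34.3: e^(−t/τ₁) = 0.0084715, e^(−t/τ₂) = 0.17662.
C₂ = 2.54·[1 − (7.1892·0.0084715 − 19.784·0.17662)/(-12.595)] = 2.54·0.72740 = 1.8476 mg/L.

1.85 mg/L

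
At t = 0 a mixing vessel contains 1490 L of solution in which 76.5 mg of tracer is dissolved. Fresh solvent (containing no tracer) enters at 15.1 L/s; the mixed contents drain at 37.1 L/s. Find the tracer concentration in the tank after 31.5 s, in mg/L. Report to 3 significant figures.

0.0334 mg/L

Let m(t) be the amount of tracer. Volume: V(t) = V₀ + (Q_in − Q_out) t = 1490 − 22.000 t; V(31.5) = 797.00 L.
Solute balance: dm/dt = 0 − Q_out C = −Q_out m/V(t).
dm/m = −Q_out dt/(V₀ − 22.000 t); integrating gives ln(m/m₀) = −(Q_out/(Q_in−Q_out)) ln(V/V₀).
m = m₀ (V₀/V)^(Q_out/(Q_in−Q_out)) = 76.5 × (1490/797.00)^(-1.6864) = 26.634 mg.
C = m/V = 26.634/797.00 = 0.033417 mg/L.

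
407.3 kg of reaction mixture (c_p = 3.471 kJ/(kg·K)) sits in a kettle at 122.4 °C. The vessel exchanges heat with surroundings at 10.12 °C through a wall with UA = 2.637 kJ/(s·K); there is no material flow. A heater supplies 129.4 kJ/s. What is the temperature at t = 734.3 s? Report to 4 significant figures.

Unsteady energy balance on the tank contents: M c_p dT/dt = −UA(T − T_amb) + Q̇.
dT/dt = (T_ss − T)/τ with T_ss = T_amb + Q̇/UA = 10.12 + 129.4/2.637 = 59.1909 °C, τ = M c_p/UA = 407.3·3.471/2.637 = 536.116 s.
This is linear first-order; T(t) = T_ss + (T₀ − T_ss) e^(−t/τ).
T(734.3) = 59.1909 + (63.2091)·0.254192 = 75.2582 °C.

75.26 °C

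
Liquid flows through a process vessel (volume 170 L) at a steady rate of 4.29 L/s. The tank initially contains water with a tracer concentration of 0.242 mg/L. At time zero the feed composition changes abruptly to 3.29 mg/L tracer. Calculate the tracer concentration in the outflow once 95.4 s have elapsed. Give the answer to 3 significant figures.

3.02 mg/L

Unsteady species balance (constant V, well mixed): V dC/dt = Q(C_in − C).
Rewrite as dC/dt + C/τ = C_in/τ, τ = V/Q = 39.627 s.
Solution: C(t) = C_in + (C₀ − C_in) e^(−t/τ).
C(95.4) = 3.29 + (0.242 − 3.29)·e^(−95.4/39.627) = 3.29 + (-3.0480)·0.090045 = 3.0155 mg/L.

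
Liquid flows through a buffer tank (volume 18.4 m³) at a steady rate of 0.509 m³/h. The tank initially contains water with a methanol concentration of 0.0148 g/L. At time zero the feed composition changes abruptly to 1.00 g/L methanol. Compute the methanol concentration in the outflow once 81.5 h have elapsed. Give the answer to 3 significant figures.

Mass balance on the solute (V constant): V dC/dt = Q(C_in − C).
So dC/dt = (C_in − C)/τ with τ = V/Q = 18.4/0.509 = 36.149 h.
Solution: C(t) = C_in + (C₀ − C_in) e^(−t/τ).
C(81.5) = 1.00 + (0.0148 − 1.00)·e^(−81.5/36.149) = 1.00 + (-0.98520)·0.10492 = 0.89663 g/L.

0.897 g/L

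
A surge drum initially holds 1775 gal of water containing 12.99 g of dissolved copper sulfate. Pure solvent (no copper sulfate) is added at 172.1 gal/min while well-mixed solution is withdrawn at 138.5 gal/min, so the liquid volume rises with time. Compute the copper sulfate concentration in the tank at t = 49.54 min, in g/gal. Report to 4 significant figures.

Total volume: dV/dt = Q_in − Q_out = 33.6000 gal/min, so V(t) = 1775 + 33.6000 t and V(49.54) = 3439.54 gal.
Species balance (pure solvent in): dm/dt = −Q_out · m/V(t).
dm/m = −Q_out dt/(V₀ + 33.6000 t); integrating gives ln(m/m₀) = −(Q_out/(Q_in−Q_out)) ln(V/V₀).
m = m₀ (V₀/V)^(Q_out/(Q_in−Q_out)) = 12.99 × (1775/3439.54)^(4.12202) = 0.849848 g.
C = m/V = 0.849848/3439.54 = 0.000247082 g/gal.

0.0002471 g/gal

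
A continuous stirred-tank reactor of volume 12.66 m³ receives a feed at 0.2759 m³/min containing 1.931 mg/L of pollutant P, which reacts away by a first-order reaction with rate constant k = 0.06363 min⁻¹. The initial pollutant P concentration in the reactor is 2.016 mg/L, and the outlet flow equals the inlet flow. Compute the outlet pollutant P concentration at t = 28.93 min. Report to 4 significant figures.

Species balance: V dC/dt = Q C_in − Q C − k V C.
This is linear with rate a = Q/V + k = 0.0854230 min⁻¹.
C_ss = Q C_in/(Q + kV) = 0.492635 mg/L; C(t) = C_ss + (C₀ − C_ss) e^(−a t).
C(28.93) = 0.492635 + (1.52337)·e^(−0.0854230·28.93) = 0.492635 + (1.52337)·0.0844759 = 0.621323 mg/L.

0.6213 mg/L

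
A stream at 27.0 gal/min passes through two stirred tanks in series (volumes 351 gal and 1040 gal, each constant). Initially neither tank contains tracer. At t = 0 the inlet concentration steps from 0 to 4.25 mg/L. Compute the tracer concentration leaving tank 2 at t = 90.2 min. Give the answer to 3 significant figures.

3.64 mg/L

Time constants: τᵢ = Vᵢ/Q for each well-mixed tank.
τ₁ = 351/27.0 = 13.000 min; τ₂ = 1040/27.0 = 38.519 min.
Tank 1: C₁ = C_in(1 − e^(−t/τ₁)). Tank 2 (τ₁ ≠ τ₂): C₂ = C_in[1 − (τ₁ e^(−t/τ₁) − τ₂ e^(−t/τ₂))/(τ₁ − τ₂)].
At t = 90.2: e^(−t/τ₁) = 0.00096976, e^(−t/τ₂) = 0.096161.
C₂ = 4.25·[1 − (13.000·0.00096976 − 38.519·0.096161)/(-25.519)] = 4.25·0.85535 = 3.6352 mg/L.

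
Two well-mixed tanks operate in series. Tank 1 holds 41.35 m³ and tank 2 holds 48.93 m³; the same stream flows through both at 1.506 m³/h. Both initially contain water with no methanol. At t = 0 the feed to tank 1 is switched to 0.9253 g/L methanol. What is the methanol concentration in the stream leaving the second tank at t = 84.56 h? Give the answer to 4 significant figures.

Species balance on tank i: dCᵢ/dt = (Cᵢ₋₁ − Cᵢ)/τᵢ with τᵢ = Vᵢ/Q.
τ₁ = 41.35/1.506 = 27.4568 h; τ₂ = 48.93/1.506 = 32.4900 h.
Tank 1: C₁ = C_in(1 − e^(−t/τ₁)). Tank 2 (τ₁ ≠ τ₂): C₂ = C_in[1 − (τ₁ e^(−t/τ₁) − τ₂ e^(−t/τ₂))/(τ₁ − τ₂)].
At t = 84.56: e^(−t/τ₁) = 0.0459711, e^(−t/τ₂) = 0.0740775.
C₂ = 0.9253·[1 − (27.4568·0.0459711 − 32.4900·0.0740775)/(-5.03320)] = 0.9253·0.772598 = 0.714885 g/L.

0.7149 g/L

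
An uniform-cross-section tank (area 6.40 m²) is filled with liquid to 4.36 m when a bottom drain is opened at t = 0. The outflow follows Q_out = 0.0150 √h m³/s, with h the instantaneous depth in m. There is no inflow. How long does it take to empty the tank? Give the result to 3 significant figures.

A dh/dt = −Q_out = −0.0150 √h.
This is separable: 2 d(√h)/dt = −0.0150/A, so √h = √h₀ − (0.0150/(2A)) t.
Set h = 0: 2√h₀ = (0.0150/A) t_empty ⇒ t_empty = 2A√h₀/0.0150.
t_empty = 2·6.40·√4.36/0.0150 = 12.800·2.0881/0.0150 = 1781.8 s.

1780 s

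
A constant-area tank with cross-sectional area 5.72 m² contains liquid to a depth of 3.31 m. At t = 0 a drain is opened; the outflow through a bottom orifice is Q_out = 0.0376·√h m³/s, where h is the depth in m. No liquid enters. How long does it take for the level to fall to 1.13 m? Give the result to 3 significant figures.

With no inflow, A dh/dt = −0.0376 √h.
This is separable: 2 d(√h)/dt = −0.0376/A, so √h = √h₀ − (0.0376/(2A)) t.
t = 2A(√h₀ − √h)/0.0376 = 2·5.72·(√3.31 − √1.13)/0.0376
  = 11.440 × (1.8193 − 1.0630) / 0.0376 = 230.12 s.

230 s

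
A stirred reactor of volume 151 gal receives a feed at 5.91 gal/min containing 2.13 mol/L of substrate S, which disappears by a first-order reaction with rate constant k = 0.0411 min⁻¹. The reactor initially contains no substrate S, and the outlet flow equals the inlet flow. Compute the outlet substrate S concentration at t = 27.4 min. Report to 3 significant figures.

Species balance: V dC/dt = Q C_in − Q C − k V C.
dC/dt = (Q/V) C_in − (Q/V + k) C; effective rate a = Q/V + k = 0.039139 + 0.0411 = 0.080239 min⁻¹.
C_ss = Q C_in/(Q + kV) = 1.0390 mol/L; C(t) = C_ss + (C₀ − C_ss) e^(−a t).
C(27.4) = 1.0390 + (-1.0390)·e^(−0.080239·27.4) = 1.0390 + (-1.0390)·0.11096 = 0.92368 mol/L.

0.924 mol/L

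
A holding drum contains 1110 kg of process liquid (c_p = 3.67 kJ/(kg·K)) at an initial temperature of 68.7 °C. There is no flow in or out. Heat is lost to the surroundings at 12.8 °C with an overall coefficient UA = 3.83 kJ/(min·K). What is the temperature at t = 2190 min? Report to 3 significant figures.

19.9 °C

M c_p dT/dt = −UA(T − T_amb).
dT/dt = (T_ss − T)/τ with T_ss = T_amb = 12.800 °C, τ = M c_p/UA = 1110·3.67/3.83 = 1063.6 min.
Integrating: T(t) = T_ss + (T₀ − T_ss) e^(−t/τ).
T(2190) = 12.800 + (55.900)·0.12758 = 19.932 °C.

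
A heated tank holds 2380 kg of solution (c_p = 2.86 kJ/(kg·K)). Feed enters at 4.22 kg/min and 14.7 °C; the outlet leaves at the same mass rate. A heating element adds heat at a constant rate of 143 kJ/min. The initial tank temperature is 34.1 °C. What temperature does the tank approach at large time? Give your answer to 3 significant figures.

26.5 °C

Energy balance: M c_p dT/dt = ṁ c_p (T_in − T) + 143.
At steady state dT/dt = 0 ⇒ T_ss = T_in + Q̇/(ṁ c_p) = 14.7 + 143/(4.22·2.86) = 26.548 °C.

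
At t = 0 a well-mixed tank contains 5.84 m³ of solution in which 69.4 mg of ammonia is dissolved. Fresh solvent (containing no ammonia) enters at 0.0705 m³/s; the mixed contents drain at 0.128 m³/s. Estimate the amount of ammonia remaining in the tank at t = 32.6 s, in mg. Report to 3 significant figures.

29.3 mg

Total volume: dV/dt = Q_in − Q_out = -0.057500 m³/s, so V(t) = 5.84 − 0.057500 t and V(32.6) = 3.9655 m³.
Solute balance: dm/dt = 0 − Q_out C = −Q_out m/V(t).
dm/m = −Q_out dt/(V₀ − 0.057500 t); integrating gives ln(m/m₀) = −(Q_out/(Q_in−Q_out)) ln(V/V₀).
m = m₀ (V₀/V)^(Q_out/(Q_in−Q_out)) = 69.4 × (5.84/3.9655)^(-2.2261) = 29.317 mg.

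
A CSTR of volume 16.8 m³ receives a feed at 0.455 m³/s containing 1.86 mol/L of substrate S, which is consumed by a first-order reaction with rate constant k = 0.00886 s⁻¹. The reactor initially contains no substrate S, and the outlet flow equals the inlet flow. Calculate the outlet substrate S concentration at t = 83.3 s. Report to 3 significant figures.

1.33 mol/L

Species balance: V dC/dt = Q C_in − Q C − k V C.
dC/dt = (Q/V) C_in − (Q/V + k) C; effective rate a = Q/V + k = 0.027083 + 0.00886 = 0.035943 s⁻¹.
C_ss = Q C_in/(Q + kV) = 1.4015 mol/L; C(t) = C_ss + (C₀ − C_ss) e^(−a t).
C(83.3) = 1.4015 + (-1.4015)·e^(−0.035943·83.3) = 1.4015 + (-1.4015)·0.050083 = 1.3313 mol/L.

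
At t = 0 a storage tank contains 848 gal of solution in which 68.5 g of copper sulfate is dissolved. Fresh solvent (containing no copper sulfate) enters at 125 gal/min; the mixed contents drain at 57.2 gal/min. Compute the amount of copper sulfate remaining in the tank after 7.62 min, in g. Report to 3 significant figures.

45.9 g

Total volume: dV/dt = Q_in − Q_out = 67.800 gal/min, so V(t) = 848 + 67.800 t and V(7.62) = 1364.6 gal.
Species balance (pure solvent in): dm/dt = −Q_out · m/V(t).
dm/m = −Q_out dt/(V₀ + 67.800 t); integrating gives ln(m/m₀) = −(Q_out/(Q_in−Q_out)) ln(V/V₀).
m = m₀ (V₀/V)^(Q_out/(Q_in−Q_out)) = 68.5 × (848/1364.6)^(0.84366) = 45.854 g.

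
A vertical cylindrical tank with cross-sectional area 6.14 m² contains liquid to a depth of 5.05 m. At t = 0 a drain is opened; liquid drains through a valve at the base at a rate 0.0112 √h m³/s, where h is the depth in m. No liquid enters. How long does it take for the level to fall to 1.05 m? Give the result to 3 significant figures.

Mass balance (ρ constant): A dh/dt = −0.0112 √h.
Separate and integrate: 2(√h − √h₀) = −(0.0112/A) t.
t = 2A(√h₀ − √h)/0.0112 = 2·6.14·(√5.05 − √1.05)/0.0112
  = 12.280 × (2.2472 − 1.0247) / 0.0112 = 1340.4 s.

1340 s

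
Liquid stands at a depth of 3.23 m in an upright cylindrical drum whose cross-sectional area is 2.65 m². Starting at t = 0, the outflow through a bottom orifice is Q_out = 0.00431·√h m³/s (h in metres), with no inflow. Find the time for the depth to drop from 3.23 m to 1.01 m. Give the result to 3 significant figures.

A dh/dt = −Q_out = −0.00431 √h.
This is separable: 2 d(√h)/dt = −0.00431/A, so √h = √h₀ − (0.00431/(2A)) t.
t = 2A(√h₀ − √h)/0.00431 = 2·2.65·(√3.23 − √1.01)/0.00431
  = 5.3000 × (1.7972 − 1.0050) / 0.00431 = 974.21 s.

974 s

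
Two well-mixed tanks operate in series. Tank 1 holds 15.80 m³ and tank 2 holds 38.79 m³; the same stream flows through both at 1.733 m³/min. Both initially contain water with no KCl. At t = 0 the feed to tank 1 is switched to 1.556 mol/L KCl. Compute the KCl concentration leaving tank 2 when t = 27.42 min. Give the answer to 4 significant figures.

Species balance on tank i: dCᵢ/dt = (Cᵢ₋₁ − Cᵢ)/τᵢ with τᵢ = Vᵢ/Q.
τ₁ = 15.80/1.733 = 9.11714 min; τ₂ = 38.79/1.733 = 22.3832 min.
Solving the cascade with C₁(0)=C₂(0)=0 gives C₂(t) = C_in[1 − (τ₁ e^(−t/τ₁) − τ₂ e^(−t/τ₂))/(τ₁ − τ₂)].
At t = 27.42: e^(−t/τ₁) = 0.0494139, e^(−t/τ₂) = 0.293749.
C₂ = 1.556·[1 − (9.11714·0.0494139 − 22.3832·0.293749)/(-13.2660)] = 1.556·0.538330 = 0.837641 mol/L.

0.8376 mol/L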